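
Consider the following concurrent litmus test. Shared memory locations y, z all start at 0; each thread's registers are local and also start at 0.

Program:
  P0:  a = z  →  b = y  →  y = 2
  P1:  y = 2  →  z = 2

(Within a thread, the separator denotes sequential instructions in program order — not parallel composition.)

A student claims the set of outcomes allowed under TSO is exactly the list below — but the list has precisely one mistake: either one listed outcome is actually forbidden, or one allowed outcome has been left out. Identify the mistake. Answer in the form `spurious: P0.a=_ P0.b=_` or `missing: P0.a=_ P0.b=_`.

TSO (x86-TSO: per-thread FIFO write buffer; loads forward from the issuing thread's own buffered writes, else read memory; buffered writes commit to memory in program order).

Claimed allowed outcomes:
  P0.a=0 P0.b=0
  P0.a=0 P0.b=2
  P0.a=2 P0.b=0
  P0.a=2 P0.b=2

spurious: P0.a=2 P0.b=0

outcome vector order: (P0.a,P0.b)
[TSO] allowed = {<0 0>, <0 2>, <2 2>}
claimed∖TSO = {<2 0>}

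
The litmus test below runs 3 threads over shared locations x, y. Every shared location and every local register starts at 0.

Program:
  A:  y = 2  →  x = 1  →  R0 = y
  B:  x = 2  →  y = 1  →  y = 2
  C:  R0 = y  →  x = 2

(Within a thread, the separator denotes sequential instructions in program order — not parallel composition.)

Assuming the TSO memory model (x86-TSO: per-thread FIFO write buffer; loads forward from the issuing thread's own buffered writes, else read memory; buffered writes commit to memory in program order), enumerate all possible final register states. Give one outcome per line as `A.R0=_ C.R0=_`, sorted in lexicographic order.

A.R0=1 C.R0=0
A.R0=1 C.R0=1
A.R0=1 C.R0=2
A.R0=2 C.R0=0
A.R0=2 C.R0=1
A.R0=2 C.R0=2

outcome vector order: (A.R0,C.R0)
|TSO outcomes| = 6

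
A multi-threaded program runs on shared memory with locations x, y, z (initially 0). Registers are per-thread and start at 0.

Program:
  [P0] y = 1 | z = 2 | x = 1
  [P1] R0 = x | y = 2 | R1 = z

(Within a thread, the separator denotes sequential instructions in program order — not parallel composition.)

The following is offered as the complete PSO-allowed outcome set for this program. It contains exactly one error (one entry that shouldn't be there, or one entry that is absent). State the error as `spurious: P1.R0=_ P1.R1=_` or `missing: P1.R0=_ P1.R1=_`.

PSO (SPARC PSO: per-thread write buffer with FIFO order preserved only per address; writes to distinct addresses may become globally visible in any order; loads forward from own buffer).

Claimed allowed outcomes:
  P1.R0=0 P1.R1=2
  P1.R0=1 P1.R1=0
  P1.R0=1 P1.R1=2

outcome vector order: (P1.R0,P1.R1)
PSO (4): <0 0>, <0 2>, <1 0>, <1 2>
PSO∖claimed = {<0 0>}

missing: P1.R0=0 P1.R1=0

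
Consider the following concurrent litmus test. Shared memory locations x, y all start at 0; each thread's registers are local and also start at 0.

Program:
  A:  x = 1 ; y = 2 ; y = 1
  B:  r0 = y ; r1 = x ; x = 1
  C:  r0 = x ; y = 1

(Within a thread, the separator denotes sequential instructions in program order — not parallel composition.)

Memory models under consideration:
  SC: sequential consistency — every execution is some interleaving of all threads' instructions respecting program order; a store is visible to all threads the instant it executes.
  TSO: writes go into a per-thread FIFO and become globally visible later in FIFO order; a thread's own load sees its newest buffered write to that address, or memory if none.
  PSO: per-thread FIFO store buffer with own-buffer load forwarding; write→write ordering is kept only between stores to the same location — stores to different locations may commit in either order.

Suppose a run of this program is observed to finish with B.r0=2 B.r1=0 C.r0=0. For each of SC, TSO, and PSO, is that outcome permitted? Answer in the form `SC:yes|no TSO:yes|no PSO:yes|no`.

SC:no TSO:no PSO:yes

outcome vector order: (B.r0,B.r1,C.r0)
SC: 9 outcomes — {0/0/0, 0/0/1, 0/1/0, 0/1/1, 1/0/0, 1/1/0, 1/1/1, 2/1/0, 2/1/1}
TSO: 9 outcomes — {0/0/0, 0/0/1, 0/1/0, 0/1/1, 1/0/0, 1/1/0, 1/1/1, 2/1/0, 2/1/1}
PSO: 12 outcomes — {0/0/0, 0/0/1, 0/1/0, 0/1/1, 1/0/0, 1/0/1, 1/1/0, 1/1/1, 2/0/0, 2/0/1, 2/1/0, 2/1/1}
target 2/0/0 ∈ {PSO}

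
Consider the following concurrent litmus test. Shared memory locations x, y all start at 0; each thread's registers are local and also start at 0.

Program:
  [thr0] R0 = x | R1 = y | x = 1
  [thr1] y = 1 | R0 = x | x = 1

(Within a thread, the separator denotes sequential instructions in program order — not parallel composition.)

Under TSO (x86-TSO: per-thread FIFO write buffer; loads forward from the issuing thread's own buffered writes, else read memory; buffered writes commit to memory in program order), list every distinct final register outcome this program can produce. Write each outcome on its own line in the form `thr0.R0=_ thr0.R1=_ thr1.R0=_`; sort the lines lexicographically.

thr0.R0=0 thr0.R1=0 thr1.R0=0
thr0.R0=0 thr0.R1=0 thr1.R0=1
thr0.R0=0 thr0.R1=1 thr1.R0=0
thr0.R0=0 thr0.R1=1 thr1.R0=1
thr0.R0=1 thr0.R1=1 thr1.R0=0

outcome vector order: (thr0.R0,thr0.R1,thr1.R0)
|TSO outcomes| = 5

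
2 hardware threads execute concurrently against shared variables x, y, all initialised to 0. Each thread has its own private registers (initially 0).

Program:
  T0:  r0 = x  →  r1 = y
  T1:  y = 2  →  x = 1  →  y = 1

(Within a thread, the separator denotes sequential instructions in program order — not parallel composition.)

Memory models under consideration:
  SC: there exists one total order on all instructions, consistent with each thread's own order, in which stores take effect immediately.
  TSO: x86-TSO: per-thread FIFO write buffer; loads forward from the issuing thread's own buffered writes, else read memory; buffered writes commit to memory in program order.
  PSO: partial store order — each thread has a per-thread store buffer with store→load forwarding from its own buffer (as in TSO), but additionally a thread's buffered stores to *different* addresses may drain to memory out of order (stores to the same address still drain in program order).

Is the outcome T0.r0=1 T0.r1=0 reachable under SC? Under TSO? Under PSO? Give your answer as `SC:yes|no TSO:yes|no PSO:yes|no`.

SC:no TSO:no PSO:yes

outcome vector order: (T0.r0,T0.r1)
SC (5): <0 0>, <0 1>, <0 2>, <1 1>, <1 2>
TSO (5): <0 0>, <0 1>, <0 2>, <1 1>, <1 2>
PSO (6): <0 0>, <0 1>, <0 2>, <1 0>, <1 1>, <1 2>
target <1 0> ∈ {PSO}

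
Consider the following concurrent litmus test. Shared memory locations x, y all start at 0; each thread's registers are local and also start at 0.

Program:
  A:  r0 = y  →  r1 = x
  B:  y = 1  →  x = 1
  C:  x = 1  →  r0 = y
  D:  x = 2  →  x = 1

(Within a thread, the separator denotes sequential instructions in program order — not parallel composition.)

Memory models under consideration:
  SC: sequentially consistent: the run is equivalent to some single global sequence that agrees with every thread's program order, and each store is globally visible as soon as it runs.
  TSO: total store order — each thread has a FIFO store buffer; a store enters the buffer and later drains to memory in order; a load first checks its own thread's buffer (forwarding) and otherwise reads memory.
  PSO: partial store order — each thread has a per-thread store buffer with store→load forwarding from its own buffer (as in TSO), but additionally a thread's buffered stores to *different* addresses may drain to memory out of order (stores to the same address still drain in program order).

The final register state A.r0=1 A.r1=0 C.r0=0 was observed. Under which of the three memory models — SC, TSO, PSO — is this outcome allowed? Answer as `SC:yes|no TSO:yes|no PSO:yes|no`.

SC:no TSO:yes PSO:yes

outcome vector order: (A.r0,A.r1,C.r0)
under SC → 000 001 010 011 020 021 101 110 111 120 121
under TSO → 000 001 010 011 020 021 100 101 110 111 120 121
under PSO → 000 001 010 011 020 021 100 101 110 111 120 121
target 100 ∈ {TSO,PSO}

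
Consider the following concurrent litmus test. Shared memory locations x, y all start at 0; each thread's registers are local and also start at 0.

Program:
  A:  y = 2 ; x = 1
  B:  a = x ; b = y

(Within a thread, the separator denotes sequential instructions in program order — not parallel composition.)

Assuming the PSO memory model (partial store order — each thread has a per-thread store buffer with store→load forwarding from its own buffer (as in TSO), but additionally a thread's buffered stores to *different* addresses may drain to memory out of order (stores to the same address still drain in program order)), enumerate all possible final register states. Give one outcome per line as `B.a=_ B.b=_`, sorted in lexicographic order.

outcome vector order: (B.a,B.b)
|PSO outcomes| = 4

B.a=0 B.b=0
B.a=0 B.b=2
B.a=1 B.b=0
B.a=1 B.b=2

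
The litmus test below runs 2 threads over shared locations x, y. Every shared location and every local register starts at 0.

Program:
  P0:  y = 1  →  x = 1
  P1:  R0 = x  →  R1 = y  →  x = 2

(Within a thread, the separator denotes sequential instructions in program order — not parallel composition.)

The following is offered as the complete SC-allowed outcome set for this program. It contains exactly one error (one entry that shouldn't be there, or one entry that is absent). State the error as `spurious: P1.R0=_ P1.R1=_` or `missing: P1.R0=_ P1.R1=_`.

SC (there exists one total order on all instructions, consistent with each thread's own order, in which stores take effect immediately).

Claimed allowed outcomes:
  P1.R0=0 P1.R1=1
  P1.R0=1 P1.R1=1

outcome vector order: (P1.R0,P1.R1)
SC (3): 0/0, 0/1, 1/1
SC∖claimed = {0/0}

missing: P1.R0=0 P1.R1=0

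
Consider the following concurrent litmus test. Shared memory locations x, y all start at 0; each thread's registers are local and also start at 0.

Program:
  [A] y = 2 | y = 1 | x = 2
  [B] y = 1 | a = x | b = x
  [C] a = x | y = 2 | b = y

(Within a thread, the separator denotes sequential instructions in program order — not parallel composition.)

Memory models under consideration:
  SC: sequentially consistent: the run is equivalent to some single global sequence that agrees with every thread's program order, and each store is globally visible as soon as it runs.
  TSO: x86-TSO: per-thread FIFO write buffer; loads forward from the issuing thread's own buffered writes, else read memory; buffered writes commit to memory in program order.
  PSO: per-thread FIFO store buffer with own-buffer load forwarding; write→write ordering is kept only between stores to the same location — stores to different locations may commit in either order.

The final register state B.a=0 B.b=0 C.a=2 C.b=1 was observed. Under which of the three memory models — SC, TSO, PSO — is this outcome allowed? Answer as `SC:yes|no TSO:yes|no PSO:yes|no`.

SC:no TSO:yes PSO:yes

outcome vector order: (B.a,B.b,C.a,C.b)
under SC → 0001 0002 0022 0201 0202 0222 2201 2202 2221 2222
under TSO → 0001 0002 0021 0022 0201 0202 0221 0222 2201 2202 2221 2222
under PSO → 0001 0002 0021 0022 0201 0202 0221 0222 2201 2202 2221 2222
target 0021 ∈ {TSO,PSO}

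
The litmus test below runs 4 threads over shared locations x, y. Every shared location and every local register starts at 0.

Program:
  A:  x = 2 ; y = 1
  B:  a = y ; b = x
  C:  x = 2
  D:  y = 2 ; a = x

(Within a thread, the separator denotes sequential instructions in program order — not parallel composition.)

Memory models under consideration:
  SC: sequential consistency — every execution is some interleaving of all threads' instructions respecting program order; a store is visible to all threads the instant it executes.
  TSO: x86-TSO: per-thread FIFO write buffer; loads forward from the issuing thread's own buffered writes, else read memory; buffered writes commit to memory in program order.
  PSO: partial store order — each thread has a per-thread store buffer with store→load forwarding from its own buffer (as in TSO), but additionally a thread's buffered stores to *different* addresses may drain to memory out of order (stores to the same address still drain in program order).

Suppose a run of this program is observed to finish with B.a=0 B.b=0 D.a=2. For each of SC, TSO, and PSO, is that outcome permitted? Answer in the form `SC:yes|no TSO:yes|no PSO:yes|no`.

outcome vector order: (B.a,B.b,D.a)
SC (10): 0/0/0 0/0/2 0/2/0 0/2/2 1/2/0 1/2/2 2/0/0 2/0/2 2/2/0 2/2/2
TSO (10): 0/0/0 0/0/2 0/2/0 0/2/2 1/2/0 1/2/2 2/0/0 2/0/2 2/2/0 2/2/2
PSO (12): 0/0/0 0/0/2 0/2/0 0/2/2 1/0/0 1/0/2 1/2/0 1/2/2 2/0/0 2/0/2 2/2/0 2/2/2
target 0/0/2 ∈ {SC,TSO,PSO}

SC:yes TSO:yes PSO:yes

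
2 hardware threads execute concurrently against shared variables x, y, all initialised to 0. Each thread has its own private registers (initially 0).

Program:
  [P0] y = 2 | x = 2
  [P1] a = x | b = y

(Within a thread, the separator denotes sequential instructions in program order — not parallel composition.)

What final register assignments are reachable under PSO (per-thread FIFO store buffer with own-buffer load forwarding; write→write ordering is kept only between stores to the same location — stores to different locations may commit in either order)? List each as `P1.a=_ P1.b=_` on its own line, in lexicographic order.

outcome vector order: (P1.a,P1.b)
|PSO outcomes| = 4

P1.a=0 P1.b=0
P1.a=0 P1.b=2
P1.a=2 P1.b=0
P1.a=2 P1.b=2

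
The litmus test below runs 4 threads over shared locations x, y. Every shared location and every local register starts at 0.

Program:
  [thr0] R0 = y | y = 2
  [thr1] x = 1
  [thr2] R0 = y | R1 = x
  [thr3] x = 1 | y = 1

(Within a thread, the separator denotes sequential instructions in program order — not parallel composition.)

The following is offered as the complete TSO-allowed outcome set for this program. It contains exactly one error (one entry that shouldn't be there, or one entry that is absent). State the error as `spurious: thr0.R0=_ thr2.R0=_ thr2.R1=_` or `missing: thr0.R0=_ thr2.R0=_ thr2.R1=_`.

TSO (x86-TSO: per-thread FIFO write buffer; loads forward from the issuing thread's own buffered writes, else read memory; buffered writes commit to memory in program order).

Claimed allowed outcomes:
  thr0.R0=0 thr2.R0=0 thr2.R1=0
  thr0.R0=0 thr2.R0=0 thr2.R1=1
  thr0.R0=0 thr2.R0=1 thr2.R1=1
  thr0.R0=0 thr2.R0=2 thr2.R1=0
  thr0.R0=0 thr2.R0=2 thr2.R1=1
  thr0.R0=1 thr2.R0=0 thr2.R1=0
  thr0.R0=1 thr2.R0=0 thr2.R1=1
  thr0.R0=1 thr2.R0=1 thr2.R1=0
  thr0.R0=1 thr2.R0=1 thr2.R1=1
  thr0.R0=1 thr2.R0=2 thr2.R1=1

outcome vector order: (thr0.R0,thr2.R0,thr2.R1)
TSO (9): (0,0,0); (0,0,1); (0,1,1); (0,2,0); (0,2,1); (1,0,0); (1,0,1); (1,1,1); (1,2,1)
claimed∖TSO = {(1,1,0)}

spurious: thr0.R0=1 thr2.R0=1 thr2.R1=0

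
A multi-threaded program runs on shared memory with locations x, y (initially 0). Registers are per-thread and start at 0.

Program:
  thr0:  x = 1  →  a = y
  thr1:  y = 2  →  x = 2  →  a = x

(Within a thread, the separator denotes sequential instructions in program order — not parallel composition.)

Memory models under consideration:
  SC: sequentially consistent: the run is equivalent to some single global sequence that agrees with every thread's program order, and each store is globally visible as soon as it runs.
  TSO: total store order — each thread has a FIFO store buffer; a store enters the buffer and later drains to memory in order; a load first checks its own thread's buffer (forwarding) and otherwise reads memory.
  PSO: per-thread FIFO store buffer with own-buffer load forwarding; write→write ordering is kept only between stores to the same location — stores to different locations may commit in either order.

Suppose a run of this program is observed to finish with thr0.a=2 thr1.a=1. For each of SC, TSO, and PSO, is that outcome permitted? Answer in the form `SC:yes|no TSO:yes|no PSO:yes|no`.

SC:yes TSO:yes PSO:yes

outcome vector order: (thr0.a,thr1.a)
under SC → 0/2 2/1 2/2
under TSO → 0/1 0/2 2/1 2/2
under PSO → 0/1 0/2 2/1 2/2
target 2/1 ∈ {SC,TSO,PSO}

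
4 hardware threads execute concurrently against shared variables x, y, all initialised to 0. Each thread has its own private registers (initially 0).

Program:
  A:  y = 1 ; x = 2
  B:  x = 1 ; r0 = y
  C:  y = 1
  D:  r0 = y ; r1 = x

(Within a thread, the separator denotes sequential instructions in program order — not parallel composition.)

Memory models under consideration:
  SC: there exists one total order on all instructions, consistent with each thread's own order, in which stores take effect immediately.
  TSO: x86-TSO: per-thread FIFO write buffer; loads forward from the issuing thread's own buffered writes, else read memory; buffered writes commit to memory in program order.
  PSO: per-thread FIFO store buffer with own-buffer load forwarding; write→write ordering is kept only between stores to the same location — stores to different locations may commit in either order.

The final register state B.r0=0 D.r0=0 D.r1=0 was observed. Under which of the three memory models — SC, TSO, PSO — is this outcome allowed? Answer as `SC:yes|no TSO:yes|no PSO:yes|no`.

SC:yes TSO:yes PSO:yes

outcome vector order: (B.r0,D.r0,D.r1)
under SC → 000, 001, 002, 011, 012, 100, 101, 102, 110, 111, 112
under TSO → 000, 001, 002, 010, 011, 012, 100, 101, 102, 110, 111, 112
under PSO → 000, 001, 002, 010, 011, 012, 100, 101, 102, 110, 111, 112
target 000 ∈ {SC,TSO,PSO}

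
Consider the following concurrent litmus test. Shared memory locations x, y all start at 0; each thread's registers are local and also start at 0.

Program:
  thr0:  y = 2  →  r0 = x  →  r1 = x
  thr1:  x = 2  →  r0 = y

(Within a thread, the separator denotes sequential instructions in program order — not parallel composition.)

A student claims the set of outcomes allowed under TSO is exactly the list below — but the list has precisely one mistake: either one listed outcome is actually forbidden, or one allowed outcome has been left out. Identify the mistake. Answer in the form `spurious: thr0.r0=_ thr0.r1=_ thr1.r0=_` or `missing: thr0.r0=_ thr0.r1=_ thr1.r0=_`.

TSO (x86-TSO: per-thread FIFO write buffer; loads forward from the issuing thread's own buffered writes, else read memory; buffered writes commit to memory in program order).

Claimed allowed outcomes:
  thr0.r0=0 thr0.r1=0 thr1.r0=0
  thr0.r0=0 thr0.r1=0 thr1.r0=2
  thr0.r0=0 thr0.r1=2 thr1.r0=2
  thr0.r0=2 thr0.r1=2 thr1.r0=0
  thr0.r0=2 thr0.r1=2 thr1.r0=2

outcome vector order: (thr0.r0,thr0.r1,thr1.r0)
under TSO → 000 002 020 022 220 222
TSO∖claimed = {020}

missing: thr0.r0=0 thr0.r1=2 thr1.r0=0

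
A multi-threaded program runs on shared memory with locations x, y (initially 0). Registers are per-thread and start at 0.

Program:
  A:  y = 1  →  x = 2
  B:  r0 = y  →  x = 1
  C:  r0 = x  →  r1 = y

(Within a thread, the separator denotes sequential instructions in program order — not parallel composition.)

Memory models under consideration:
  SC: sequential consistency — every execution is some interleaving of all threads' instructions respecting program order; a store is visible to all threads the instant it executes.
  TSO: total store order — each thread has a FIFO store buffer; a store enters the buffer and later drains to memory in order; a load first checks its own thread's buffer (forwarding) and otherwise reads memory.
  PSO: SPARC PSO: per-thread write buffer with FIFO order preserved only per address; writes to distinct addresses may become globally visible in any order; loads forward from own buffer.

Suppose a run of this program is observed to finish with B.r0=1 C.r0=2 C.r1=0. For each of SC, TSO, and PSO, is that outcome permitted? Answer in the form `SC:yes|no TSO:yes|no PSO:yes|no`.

SC:no TSO:no PSO:yes

outcome vector order: (B.r0,C.r0,C.r1)
[SC] allowed = {<0 0 0>, <0 0 1>, <0 1 0>, <0 1 1>, <0 2 1>, <1 0 0>, <1 0 1>, <1 1 1>, <1 2 1>}
[TSO] allowed = {<0 0 0>, <0 0 1>, <0 1 0>, <0 1 1>, <0 2 1>, <1 0 0>, <1 0 1>, <1 1 1>, <1 2 1>}
[PSO] allowed = {<0 0 0>, <0 0 1>, <0 1 0>, <0 1 1>, <0 2 0>, <0 2 1>, <1 0 0>, <1 0 1>, <1 1 1>, <1 2 0>, <1 2 1>}
target <1 2 0> ∈ {PSO}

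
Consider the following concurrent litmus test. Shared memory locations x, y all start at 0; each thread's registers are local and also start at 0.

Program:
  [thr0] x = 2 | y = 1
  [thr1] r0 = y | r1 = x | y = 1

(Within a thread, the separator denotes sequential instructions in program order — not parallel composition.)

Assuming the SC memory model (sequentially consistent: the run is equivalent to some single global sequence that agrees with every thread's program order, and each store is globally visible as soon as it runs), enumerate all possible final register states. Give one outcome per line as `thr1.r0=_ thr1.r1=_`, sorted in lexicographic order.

outcome vector order: (thr1.r0,thr1.r1)
|SC outcomes| = 3

thr1.r0=0 thr1.r1=0
thr1.r0=0 thr1.r1=2
thr1.r0=1 thr1.r1=2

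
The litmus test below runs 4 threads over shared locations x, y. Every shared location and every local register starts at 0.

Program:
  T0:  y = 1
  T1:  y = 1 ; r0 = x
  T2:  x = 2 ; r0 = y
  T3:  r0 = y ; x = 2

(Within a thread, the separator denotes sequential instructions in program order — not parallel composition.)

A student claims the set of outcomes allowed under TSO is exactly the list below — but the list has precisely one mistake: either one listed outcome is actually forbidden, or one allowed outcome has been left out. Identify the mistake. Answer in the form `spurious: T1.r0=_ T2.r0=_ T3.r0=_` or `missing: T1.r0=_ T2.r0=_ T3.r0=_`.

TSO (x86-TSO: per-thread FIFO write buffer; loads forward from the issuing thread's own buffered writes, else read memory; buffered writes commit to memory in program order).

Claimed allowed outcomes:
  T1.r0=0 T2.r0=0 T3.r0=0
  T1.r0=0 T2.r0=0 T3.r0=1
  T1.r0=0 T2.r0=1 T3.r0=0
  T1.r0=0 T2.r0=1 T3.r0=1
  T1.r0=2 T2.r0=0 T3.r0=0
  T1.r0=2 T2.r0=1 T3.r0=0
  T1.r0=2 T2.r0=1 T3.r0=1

outcome vector order: (T1.r0,T2.r0,T3.r0)
TSO: 8 outcomes — {(0,0,0) (0,0,1) (0,1,0) (0,1,1) (2,0,0) (2,0,1) (2,1,0) (2,1,1)}
TSO∖claimed = {(2,0,1)}

missing: T1.r0=2 T2.r0=0 T3.r0=1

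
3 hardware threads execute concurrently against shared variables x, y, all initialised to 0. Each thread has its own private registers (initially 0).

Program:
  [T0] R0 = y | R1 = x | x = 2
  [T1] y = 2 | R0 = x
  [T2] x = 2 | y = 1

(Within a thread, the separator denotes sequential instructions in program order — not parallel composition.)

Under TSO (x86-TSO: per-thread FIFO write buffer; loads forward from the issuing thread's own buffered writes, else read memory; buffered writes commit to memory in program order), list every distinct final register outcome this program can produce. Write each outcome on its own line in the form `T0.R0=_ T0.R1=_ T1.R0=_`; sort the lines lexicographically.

T0.R0=0 T0.R1=0 T1.R0=0
T0.R0=0 T0.R1=0 T1.R0=2
T0.R0=0 T0.R1=2 T1.R0=0
T0.R0=0 T0.R1=2 T1.R0=2
T0.R0=1 T0.R1=2 T1.R0=0
T0.R0=1 T0.R1=2 T1.R0=2
T0.R0=2 T0.R1=0 T1.R0=0
T0.R0=2 T0.R1=0 T1.R0=2
T0.R0=2 T0.R1=2 T1.R0=0
T0.R0=2 T0.R1=2 T1.R0=2

outcome vector order: (T0.R0,T0.R1,T1.R0)
|TSO outcomes| = 10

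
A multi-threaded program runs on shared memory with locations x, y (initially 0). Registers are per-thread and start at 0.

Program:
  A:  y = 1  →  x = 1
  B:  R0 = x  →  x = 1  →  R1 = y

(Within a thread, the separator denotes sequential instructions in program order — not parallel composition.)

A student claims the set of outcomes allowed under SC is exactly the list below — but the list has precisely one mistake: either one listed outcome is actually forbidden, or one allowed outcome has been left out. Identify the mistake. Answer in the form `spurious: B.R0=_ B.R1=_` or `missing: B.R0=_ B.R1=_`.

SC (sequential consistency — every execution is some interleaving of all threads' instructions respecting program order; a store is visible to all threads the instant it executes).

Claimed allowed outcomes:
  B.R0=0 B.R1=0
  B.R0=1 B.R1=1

missing: B.R0=0 B.R1=1

outcome vector order: (B.R0,B.R1)
[SC] allowed = {0/0, 0/1, 1/1}
SC∖claimed = {0/1}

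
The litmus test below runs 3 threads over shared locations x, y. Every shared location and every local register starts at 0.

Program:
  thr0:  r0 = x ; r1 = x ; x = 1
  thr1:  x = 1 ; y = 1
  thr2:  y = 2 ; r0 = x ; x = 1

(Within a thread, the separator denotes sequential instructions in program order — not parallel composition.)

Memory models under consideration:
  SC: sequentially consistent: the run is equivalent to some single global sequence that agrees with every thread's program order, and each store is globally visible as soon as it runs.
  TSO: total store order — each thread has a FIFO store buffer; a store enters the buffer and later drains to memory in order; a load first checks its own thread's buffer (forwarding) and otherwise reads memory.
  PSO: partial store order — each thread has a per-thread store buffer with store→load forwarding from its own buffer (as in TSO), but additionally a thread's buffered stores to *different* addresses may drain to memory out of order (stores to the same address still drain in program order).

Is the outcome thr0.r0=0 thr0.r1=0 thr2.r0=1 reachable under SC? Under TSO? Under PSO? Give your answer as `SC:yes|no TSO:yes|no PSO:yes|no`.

SC:yes TSO:yes PSO:yes

outcome vector order: (thr0.r0,thr0.r1,thr2.r0)
SC (6): <0 0 0>; <0 0 1>; <0 1 0>; <0 1 1>; <1 1 0>; <1 1 1>
TSO (6): <0 0 0>; <0 0 1>; <0 1 0>; <0 1 1>; <1 1 0>; <1 1 1>
PSO (6): <0 0 0>; <0 0 1>; <0 1 0>; <0 1 1>; <1 1 0>; <1 1 1>
target <0 0 1> ∈ {SC,TSO,PSO}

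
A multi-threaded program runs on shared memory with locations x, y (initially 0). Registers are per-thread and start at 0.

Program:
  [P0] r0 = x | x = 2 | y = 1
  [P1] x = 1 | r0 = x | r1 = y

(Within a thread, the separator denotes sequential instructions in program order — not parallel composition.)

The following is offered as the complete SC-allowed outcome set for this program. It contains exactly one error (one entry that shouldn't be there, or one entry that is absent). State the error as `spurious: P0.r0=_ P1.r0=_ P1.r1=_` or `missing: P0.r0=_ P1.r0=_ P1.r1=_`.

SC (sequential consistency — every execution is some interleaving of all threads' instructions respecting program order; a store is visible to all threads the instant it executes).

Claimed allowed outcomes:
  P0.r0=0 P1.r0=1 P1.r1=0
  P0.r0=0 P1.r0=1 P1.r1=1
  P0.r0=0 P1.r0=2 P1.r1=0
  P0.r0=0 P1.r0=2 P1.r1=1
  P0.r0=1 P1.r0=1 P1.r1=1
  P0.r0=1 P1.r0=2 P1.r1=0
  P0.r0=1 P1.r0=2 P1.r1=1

missing: P0.r0=1 P1.r0=1 P1.r1=0

outcome vector order: (P0.r0,P1.r0,P1.r1)
[SC] allowed = {(0,1,0), (0,1,1), (0,2,0), (0,2,1), (1,1,0), (1,1,1), (1,2,0), (1,2,1)}
SC∖claimed = {(1,1,0)}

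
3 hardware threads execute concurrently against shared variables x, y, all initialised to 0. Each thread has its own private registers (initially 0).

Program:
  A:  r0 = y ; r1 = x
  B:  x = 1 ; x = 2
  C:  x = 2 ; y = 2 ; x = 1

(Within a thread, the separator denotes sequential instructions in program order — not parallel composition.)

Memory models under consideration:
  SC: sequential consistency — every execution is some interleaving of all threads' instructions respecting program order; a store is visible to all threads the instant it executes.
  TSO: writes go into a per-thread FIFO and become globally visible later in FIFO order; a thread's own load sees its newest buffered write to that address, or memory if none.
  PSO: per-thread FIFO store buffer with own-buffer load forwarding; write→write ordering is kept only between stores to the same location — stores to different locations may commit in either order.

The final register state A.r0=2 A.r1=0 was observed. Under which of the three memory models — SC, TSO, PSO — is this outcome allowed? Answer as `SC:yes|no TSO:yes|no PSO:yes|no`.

outcome vector order: (A.r0,A.r1)
SC: 5 outcomes — {(0,0), (0,1), (0,2), (2,1), (2,2)}
TSO: 5 outcomes — {(0,0), (0,1), (0,2), (2,1), (2,2)}
PSO: 6 outcomes — {(0,0), (0,1), (0,2), (2,0), (2,1), (2,2)}
target (2,0) ∈ {PSO}

SC:no TSO:no PSO:yes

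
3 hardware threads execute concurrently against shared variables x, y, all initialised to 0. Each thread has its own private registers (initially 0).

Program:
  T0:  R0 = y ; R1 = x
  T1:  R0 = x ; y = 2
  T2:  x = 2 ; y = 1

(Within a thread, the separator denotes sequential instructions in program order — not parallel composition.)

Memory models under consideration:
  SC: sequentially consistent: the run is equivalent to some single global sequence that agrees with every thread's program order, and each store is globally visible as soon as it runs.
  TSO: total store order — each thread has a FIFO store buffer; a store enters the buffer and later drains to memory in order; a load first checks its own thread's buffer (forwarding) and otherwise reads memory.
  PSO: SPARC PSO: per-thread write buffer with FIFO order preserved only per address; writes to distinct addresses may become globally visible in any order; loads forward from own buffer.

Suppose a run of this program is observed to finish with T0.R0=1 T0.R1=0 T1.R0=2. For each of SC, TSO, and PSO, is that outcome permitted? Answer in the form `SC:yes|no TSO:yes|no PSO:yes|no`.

SC:no TSO:no PSO:yes

outcome vector order: (T0.R0,T0.R1,T1.R0)
SC (9): 000; 002; 020; 022; 120; 122; 200; 220; 222
TSO (9): 000; 002; 020; 022; 120; 122; 200; 220; 222
PSO (11): 000; 002; 020; 022; 100; 102; 120; 122; 200; 220; 222
target 102 ∈ {PSO}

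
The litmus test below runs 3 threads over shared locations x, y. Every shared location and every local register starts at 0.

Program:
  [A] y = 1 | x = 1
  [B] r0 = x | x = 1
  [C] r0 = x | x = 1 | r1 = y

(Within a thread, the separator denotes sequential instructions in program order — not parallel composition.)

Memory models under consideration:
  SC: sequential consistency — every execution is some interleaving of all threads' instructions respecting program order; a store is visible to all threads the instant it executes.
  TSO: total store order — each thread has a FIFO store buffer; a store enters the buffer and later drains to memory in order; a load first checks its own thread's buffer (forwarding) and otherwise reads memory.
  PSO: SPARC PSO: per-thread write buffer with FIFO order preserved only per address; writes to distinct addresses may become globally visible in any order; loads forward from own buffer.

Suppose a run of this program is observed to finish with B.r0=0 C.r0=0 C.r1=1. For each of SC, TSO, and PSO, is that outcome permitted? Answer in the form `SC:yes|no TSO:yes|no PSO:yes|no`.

outcome vector order: (B.r0,C.r0,C.r1)
under SC → 0/0/0; 0/0/1; 0/1/0; 0/1/1; 1/0/0; 1/0/1; 1/1/1
under TSO → 0/0/0; 0/0/1; 0/1/0; 0/1/1; 1/0/0; 1/0/1; 1/1/1
under PSO → 0/0/0; 0/0/1; 0/1/0; 0/1/1; 1/0/0; 1/0/1; 1/1/0; 1/1/1
target 0/0/1 ∈ {SC,TSO,PSO}

SC:yes TSO:yes PSO:yes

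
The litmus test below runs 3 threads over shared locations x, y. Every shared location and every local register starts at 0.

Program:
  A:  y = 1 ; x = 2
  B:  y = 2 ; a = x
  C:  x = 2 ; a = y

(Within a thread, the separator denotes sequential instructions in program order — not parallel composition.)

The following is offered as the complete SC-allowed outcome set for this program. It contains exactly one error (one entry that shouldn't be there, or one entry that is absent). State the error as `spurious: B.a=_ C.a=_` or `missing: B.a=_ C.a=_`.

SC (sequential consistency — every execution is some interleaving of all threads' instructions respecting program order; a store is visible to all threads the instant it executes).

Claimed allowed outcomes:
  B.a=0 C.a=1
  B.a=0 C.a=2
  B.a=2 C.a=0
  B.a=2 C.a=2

outcome vector order: (B.a,C.a)
SC: 5 outcomes — {0/1 0/2 2/0 2/1 2/2}
SC∖claimed = {2/1}

missing: B.a=2 C.a=1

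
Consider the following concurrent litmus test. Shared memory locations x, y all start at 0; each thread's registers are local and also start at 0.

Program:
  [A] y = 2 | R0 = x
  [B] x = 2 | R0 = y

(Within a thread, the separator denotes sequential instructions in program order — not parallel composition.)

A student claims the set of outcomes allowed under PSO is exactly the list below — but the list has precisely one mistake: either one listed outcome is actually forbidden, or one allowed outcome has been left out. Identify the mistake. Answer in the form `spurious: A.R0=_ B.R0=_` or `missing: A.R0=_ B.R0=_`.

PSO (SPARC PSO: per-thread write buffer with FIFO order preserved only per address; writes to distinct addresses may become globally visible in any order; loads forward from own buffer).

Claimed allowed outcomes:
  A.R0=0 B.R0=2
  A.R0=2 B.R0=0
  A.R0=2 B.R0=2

missing: A.R0=0 B.R0=0

outcome vector order: (A.R0,B.R0)
PSO: 4 outcomes — {<0 0>; <0 2>; <2 0>; <2 2>}
PSO∖claimed = {<0 0>}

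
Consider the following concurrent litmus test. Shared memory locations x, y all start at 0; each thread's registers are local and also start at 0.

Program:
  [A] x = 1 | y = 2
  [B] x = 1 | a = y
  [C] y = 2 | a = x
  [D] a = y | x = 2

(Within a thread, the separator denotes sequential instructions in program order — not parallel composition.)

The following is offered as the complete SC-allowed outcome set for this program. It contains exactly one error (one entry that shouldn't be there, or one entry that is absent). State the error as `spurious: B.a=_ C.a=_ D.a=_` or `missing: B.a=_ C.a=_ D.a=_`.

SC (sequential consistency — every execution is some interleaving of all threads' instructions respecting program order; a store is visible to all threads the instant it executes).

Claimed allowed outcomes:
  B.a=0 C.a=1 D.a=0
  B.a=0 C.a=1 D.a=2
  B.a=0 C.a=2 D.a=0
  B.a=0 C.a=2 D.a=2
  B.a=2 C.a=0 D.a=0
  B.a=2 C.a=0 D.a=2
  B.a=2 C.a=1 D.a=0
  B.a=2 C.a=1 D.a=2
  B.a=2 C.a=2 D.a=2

missing: B.a=2 C.a=2 D.a=0

outcome vector order: (B.a,C.a,D.a)
SC (10): <0 1 0>; <0 1 2>; <0 2 0>; <0 2 2>; <2 0 0>; <2 0 2>; <2 1 0>; <2 1 2>; <2 2 0>; <2 2 2>
SC∖claimed = {<2 2 0>}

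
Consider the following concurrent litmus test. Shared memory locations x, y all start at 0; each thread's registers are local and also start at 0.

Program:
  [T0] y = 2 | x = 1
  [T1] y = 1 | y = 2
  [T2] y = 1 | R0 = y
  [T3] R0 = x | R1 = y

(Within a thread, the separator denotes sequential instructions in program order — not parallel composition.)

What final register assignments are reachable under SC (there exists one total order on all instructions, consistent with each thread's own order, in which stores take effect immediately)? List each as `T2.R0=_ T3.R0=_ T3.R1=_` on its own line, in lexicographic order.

outcome vector order: (T2.R0,T3.R0,T3.R1)
|SC outcomes| = 10

T2.R0=1 T3.R0=0 T3.R1=0
T2.R0=1 T3.R0=0 T3.R1=1
T2.R0=1 T3.R0=0 T3.R1=2
T2.R0=1 T3.R0=1 T3.R1=1
T2.R0=1 T3.R0=1 T3.R1=2
T2.R0=2 T3.R0=0 T3.R1=0
T2.R0=2 T3.R0=0 T3.R1=1
T2.R0=2 T3.R0=0 T3.R1=2
T2.R0=2 T3.R0=1 T3.R1=1
T2.R0=2 T3.R0=1 T3.R1=2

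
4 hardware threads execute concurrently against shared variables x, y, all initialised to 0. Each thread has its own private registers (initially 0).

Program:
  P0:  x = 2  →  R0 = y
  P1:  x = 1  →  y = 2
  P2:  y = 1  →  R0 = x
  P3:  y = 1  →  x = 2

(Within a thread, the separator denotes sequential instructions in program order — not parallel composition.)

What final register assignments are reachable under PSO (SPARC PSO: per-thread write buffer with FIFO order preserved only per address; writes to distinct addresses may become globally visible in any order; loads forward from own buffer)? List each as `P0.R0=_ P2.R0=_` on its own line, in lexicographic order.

outcome vector order: (P0.R0,P2.R0)
|PSO outcomes| = 9

P0.R0=0 P2.R0=0
P0.R0=0 P2.R0=1
P0.R0=0 P2.R0=2
P0.R0=1 P2.R0=0
P0.R0=1 P2.R0=1
P0.R0=1 P2.R0=2
P0.R0=2 P2.R0=0
P0.R0=2 P2.R0=1
P0.R0=2 P2.R0=2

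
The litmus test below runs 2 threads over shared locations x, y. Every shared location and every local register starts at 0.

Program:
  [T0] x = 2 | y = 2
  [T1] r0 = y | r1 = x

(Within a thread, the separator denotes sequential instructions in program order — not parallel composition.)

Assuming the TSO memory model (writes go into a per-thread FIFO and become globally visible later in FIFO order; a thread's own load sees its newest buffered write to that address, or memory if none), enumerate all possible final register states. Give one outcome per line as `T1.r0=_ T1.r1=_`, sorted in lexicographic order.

outcome vector order: (T1.r0,T1.r1)
|TSO outcomes| = 3

T1.r0=0 T1.r1=0
T1.r0=0 T1.r1=2
T1.r0=2 T1.r1=2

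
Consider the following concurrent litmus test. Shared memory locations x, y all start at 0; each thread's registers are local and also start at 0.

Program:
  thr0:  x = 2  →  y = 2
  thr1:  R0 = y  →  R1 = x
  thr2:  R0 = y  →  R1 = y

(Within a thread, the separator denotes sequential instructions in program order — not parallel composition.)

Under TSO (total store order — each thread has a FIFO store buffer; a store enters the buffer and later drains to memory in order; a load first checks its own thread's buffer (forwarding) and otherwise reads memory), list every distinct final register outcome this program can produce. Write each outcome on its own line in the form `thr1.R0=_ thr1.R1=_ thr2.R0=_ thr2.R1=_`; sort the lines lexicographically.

outcome vector order: (thr1.R0,thr1.R1,thr2.R0,thr2.R1)
|TSO outcomes| = 9

thr1.R0=0 thr1.R1=0 thr2.R0=0 thr2.R1=0
thr1.R0=0 thr1.R1=0 thr2.R0=0 thr2.R1=2
thr1.R0=0 thr1.R1=0 thr2.R0=2 thr2.R1=2
thr1.R0=0 thr1.R1=2 thr2.R0=0 thr2.R1=0
thr1.R0=0 thr1.R1=2 thr2.R0=0 thr2.R1=2
thr1.R0=0 thr1.R1=2 thr2.R0=2 thr2.R1=2
thr1.R0=2 thr1.R1=2 thr2.R0=0 thr2.R1=0
thr1.R0=2 thr1.R1=2 thr2.R0=0 thr2.R1=2
thr1.R0=2 thr1.R1=2 thr2.R0=2 thr2.R1=2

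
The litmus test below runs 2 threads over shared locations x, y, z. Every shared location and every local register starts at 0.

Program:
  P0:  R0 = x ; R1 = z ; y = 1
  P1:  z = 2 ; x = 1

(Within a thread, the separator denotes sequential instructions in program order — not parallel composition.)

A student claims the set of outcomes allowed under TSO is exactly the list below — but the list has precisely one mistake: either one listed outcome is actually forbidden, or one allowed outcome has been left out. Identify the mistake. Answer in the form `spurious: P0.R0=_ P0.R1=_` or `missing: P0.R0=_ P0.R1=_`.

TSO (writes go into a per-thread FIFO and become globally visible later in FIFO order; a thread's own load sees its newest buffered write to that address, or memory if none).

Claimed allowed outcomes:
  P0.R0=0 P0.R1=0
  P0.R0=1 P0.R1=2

missing: P0.R0=0 P0.R1=2

outcome vector order: (P0.R0,P0.R1)
TSO (3): 0/0; 0/2; 1/2
TSO∖claimed = {0/2}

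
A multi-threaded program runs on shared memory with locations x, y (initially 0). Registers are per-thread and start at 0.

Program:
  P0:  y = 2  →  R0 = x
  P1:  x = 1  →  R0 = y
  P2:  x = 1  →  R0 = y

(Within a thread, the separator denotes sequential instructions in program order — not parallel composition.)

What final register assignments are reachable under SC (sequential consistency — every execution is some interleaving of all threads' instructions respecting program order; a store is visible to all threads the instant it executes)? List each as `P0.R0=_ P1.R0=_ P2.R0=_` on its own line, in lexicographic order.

P0.R0=0 P1.R0=2 P2.R0=2
P0.R0=1 P1.R0=0 P2.R0=0
P0.R0=1 P1.R0=0 P2.R0=2
P0.R0=1 P1.R0=2 P2.R0=0
P0.R0=1 P1.R0=2 P2.R0=2

outcome vector order: (P0.R0,P1.R0,P2.R0)
|SC outcomes| = 5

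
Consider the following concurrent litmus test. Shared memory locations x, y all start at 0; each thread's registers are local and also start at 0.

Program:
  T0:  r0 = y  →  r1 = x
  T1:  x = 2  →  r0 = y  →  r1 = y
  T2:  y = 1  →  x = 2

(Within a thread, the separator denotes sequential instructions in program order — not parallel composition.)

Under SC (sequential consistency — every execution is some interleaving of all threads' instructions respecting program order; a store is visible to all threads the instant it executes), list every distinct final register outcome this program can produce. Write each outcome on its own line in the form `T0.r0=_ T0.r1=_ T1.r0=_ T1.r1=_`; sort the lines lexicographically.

outcome vector order: (T0.r0,T0.r1,T1.r0,T1.r1)
|SC outcomes| = 10

T0.r0=0 T0.r1=0 T1.r0=0 T1.r1=0
T0.r0=0 T0.r1=0 T1.r0=0 T1.r1=1
T0.r0=0 T0.r1=0 T1.r0=1 T1.r1=1
T0.r0=0 T0.r1=2 T1.r0=0 T1.r1=0
T0.r0=0 T0.r1=2 T1.r0=0 T1.r1=1
T0.r0=0 T0.r1=2 T1.r0=1 T1.r1=1
T0.r0=1 T0.r1=0 T1.r0=1 T1.r1=1
T0.r0=1 T0.r1=2 T1.r0=0 T1.r1=0
T0.r0=1 T0.r1=2 T1.r0=0 T1.r1=1
T0.r0=1 T0.r1=2 T1.r0=1 T1.r1=1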